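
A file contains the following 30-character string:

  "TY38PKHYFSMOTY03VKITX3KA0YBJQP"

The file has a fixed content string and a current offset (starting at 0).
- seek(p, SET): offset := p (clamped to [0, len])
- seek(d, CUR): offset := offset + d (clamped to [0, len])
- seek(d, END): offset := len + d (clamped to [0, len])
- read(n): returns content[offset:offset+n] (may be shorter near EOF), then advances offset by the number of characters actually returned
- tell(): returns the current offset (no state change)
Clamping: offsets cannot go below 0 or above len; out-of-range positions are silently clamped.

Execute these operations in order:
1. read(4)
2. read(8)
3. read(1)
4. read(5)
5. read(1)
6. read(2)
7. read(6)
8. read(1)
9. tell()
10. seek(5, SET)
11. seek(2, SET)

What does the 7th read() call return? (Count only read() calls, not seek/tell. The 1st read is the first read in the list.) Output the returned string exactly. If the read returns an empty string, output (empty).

After 1 (read(4)): returned 'TY38', offset=4
After 2 (read(8)): returned 'PKHYFSMO', offset=12
After 3 (read(1)): returned 'T', offset=13
After 4 (read(5)): returned 'Y03VK', offset=18
After 5 (read(1)): returned 'I', offset=19
After 6 (read(2)): returned 'TX', offset=21
After 7 (read(6)): returned '3KA0YB', offset=27
After 8 (read(1)): returned 'J', offset=28
After 9 (tell()): offset=28
After 10 (seek(5, SET)): offset=5
After 11 (seek(2, SET)): offset=2

Answer: 3KA0YB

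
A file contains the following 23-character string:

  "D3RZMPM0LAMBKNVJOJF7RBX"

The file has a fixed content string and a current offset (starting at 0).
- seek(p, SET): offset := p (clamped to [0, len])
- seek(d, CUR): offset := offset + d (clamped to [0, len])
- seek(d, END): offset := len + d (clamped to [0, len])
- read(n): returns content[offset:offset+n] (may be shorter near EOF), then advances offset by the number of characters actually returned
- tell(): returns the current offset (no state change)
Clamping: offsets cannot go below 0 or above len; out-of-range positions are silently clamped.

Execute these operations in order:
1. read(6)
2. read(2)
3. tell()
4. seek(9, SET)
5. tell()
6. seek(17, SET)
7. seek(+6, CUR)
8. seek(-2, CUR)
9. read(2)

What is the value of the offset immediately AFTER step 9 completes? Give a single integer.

After 1 (read(6)): returned 'D3RZMP', offset=6
After 2 (read(2)): returned 'M0', offset=8
After 3 (tell()): offset=8
After 4 (seek(9, SET)): offset=9
After 5 (tell()): offset=9
After 6 (seek(17, SET)): offset=17
After 7 (seek(+6, CUR)): offset=23
After 8 (seek(-2, CUR)): offset=21
After 9 (read(2)): returned 'BX', offset=23

Answer: 23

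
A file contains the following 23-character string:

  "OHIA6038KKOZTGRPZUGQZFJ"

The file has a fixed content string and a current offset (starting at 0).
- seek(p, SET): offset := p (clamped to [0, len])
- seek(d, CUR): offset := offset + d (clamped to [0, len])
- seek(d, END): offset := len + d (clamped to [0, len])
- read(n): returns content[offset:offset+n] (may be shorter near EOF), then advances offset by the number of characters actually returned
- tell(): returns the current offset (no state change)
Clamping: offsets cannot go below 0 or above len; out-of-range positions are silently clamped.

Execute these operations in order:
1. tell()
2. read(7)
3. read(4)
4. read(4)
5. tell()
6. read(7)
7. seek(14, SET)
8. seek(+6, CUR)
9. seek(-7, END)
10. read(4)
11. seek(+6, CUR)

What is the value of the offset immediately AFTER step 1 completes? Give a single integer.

After 1 (tell()): offset=0

Answer: 0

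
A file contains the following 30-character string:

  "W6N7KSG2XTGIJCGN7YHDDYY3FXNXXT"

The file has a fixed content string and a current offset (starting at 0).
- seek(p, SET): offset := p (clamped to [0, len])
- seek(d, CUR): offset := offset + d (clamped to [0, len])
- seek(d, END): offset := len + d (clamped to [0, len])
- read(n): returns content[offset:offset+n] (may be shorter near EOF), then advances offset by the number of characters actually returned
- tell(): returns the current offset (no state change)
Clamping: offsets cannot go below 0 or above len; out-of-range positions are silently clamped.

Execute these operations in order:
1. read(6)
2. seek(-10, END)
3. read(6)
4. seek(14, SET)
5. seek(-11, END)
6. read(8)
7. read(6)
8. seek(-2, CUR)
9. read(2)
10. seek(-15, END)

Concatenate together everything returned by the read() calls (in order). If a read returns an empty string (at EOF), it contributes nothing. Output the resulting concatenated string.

Answer: W6N7KSDYY3FXDDYY3FXNXXTXT

Derivation:
After 1 (read(6)): returned 'W6N7KS', offset=6
After 2 (seek(-10, END)): offset=20
After 3 (read(6)): returned 'DYY3FX', offset=26
After 4 (seek(14, SET)): offset=14
After 5 (seek(-11, END)): offset=19
After 6 (read(8)): returned 'DDYY3FXN', offset=27
After 7 (read(6)): returned 'XXT', offset=30
After 8 (seek(-2, CUR)): offset=28
After 9 (read(2)): returned 'XT', offset=30
After 10 (seek(-15, END)): offset=15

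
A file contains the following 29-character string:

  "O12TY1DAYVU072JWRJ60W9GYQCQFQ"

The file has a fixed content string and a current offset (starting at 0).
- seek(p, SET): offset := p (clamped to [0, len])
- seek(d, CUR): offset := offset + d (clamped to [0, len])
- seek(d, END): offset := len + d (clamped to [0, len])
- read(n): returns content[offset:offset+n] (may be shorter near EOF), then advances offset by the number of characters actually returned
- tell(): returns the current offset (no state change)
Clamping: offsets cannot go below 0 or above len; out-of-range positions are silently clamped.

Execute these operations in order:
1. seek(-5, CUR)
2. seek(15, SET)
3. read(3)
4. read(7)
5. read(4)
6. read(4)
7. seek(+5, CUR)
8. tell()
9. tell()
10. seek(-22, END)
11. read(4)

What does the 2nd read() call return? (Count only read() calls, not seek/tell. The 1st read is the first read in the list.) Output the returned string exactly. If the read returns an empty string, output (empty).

After 1 (seek(-5, CUR)): offset=0
After 2 (seek(15, SET)): offset=15
After 3 (read(3)): returned 'WRJ', offset=18
After 4 (read(7)): returned '60W9GYQ', offset=25
After 5 (read(4)): returned 'CQFQ', offset=29
After 6 (read(4)): returned '', offset=29
After 7 (seek(+5, CUR)): offset=29
After 8 (tell()): offset=29
After 9 (tell()): offset=29
After 10 (seek(-22, END)): offset=7
After 11 (read(4)): returned 'AYVU', offset=11

Answer: 60W9GYQ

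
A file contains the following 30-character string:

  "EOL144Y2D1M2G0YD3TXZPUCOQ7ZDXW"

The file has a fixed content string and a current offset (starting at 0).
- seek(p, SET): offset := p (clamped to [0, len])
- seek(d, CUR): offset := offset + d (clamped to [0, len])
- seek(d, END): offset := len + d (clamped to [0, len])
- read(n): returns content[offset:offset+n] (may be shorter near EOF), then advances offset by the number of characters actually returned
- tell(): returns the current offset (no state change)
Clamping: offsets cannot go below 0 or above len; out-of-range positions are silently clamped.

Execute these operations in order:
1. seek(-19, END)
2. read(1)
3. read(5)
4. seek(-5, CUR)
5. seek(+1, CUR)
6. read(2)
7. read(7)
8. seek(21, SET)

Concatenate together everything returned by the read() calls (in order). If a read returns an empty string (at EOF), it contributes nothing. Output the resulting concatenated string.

After 1 (seek(-19, END)): offset=11
After 2 (read(1)): returned '2', offset=12
After 3 (read(5)): returned 'G0YD3', offset=17
After 4 (seek(-5, CUR)): offset=12
After 5 (seek(+1, CUR)): offset=13
After 6 (read(2)): returned '0Y', offset=15
After 7 (read(7)): returned 'D3TXZPU', offset=22
After 8 (seek(21, SET)): offset=21

Answer: 2G0YD30YD3TXZPU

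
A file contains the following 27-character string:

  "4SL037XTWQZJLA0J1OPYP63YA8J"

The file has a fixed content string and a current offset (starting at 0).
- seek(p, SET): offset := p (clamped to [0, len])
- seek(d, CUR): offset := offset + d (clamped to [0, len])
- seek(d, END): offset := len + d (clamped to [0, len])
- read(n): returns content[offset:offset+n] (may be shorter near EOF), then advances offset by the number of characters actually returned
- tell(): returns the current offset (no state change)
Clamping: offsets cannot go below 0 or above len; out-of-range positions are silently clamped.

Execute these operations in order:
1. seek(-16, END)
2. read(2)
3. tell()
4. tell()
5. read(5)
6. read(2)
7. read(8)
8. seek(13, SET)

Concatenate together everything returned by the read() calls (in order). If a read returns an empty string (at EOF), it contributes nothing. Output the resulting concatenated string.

Answer: JLA0J1OPYP63YA8J

Derivation:
After 1 (seek(-16, END)): offset=11
After 2 (read(2)): returned 'JL', offset=13
After 3 (tell()): offset=13
After 4 (tell()): offset=13
After 5 (read(5)): returned 'A0J1O', offset=18
After 6 (read(2)): returned 'PY', offset=20
After 7 (read(8)): returned 'P63YA8J', offset=27
After 8 (seek(13, SET)): offset=13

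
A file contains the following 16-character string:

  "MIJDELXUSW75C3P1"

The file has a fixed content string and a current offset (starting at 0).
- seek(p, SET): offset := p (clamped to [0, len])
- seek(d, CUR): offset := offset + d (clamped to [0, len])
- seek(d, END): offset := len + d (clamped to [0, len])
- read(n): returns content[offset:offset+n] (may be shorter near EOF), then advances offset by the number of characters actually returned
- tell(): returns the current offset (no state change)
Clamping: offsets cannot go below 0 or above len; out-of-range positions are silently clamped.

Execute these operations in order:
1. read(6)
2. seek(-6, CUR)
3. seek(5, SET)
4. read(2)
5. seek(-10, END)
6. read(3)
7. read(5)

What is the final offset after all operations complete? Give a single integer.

After 1 (read(6)): returned 'MIJDEL', offset=6
After 2 (seek(-6, CUR)): offset=0
After 3 (seek(5, SET)): offset=5
After 4 (read(2)): returned 'LX', offset=7
After 5 (seek(-10, END)): offset=6
After 6 (read(3)): returned 'XUS', offset=9
After 7 (read(5)): returned 'W75C3', offset=14

Answer: 14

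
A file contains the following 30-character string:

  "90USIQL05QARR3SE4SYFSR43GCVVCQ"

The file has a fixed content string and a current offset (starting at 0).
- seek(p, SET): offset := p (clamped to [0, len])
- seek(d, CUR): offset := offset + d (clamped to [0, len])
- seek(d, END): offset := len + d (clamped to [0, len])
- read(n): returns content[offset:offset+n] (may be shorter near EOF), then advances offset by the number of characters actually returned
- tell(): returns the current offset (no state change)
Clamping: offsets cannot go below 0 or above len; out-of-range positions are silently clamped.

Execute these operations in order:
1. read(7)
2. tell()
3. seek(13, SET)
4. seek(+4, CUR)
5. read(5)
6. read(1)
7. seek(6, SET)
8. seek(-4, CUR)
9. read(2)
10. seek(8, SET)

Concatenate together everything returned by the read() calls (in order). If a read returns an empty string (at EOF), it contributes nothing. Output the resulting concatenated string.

Answer: 90USIQLSYFSR4US

Derivation:
After 1 (read(7)): returned '90USIQL', offset=7
After 2 (tell()): offset=7
After 3 (seek(13, SET)): offset=13
After 4 (seek(+4, CUR)): offset=17
After 5 (read(5)): returned 'SYFSR', offset=22
After 6 (read(1)): returned '4', offset=23
After 7 (seek(6, SET)): offset=6
After 8 (seek(-4, CUR)): offset=2
After 9 (read(2)): returned 'US', offset=4
After 10 (seek(8, SET)): offset=8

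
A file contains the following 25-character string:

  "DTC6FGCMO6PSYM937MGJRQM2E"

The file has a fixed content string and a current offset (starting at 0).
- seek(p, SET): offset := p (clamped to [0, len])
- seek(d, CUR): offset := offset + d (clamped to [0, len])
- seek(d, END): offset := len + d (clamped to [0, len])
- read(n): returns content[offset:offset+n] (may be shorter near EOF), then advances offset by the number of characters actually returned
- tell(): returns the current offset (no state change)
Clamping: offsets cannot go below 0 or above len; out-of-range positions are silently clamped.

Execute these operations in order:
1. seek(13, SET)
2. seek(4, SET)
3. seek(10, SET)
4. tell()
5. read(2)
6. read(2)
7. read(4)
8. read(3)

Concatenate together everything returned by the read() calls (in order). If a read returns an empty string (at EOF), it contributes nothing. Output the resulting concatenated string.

After 1 (seek(13, SET)): offset=13
After 2 (seek(4, SET)): offset=4
After 3 (seek(10, SET)): offset=10
After 4 (tell()): offset=10
After 5 (read(2)): returned 'PS', offset=12
After 6 (read(2)): returned 'YM', offset=14
After 7 (read(4)): returned '937M', offset=18
After 8 (read(3)): returned 'GJR', offset=21

Answer: PSYM937MGJR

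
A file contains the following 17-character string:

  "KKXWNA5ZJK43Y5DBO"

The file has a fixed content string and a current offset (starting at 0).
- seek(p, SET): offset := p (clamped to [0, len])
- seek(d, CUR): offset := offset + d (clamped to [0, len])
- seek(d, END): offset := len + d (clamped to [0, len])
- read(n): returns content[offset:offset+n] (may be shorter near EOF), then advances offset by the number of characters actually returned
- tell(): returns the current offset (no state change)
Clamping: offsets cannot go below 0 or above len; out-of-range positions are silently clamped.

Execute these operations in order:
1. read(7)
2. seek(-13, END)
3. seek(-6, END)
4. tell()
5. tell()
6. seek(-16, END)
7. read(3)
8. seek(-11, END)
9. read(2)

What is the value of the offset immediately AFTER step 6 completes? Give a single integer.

After 1 (read(7)): returned 'KKXWNA5', offset=7
After 2 (seek(-13, END)): offset=4
After 3 (seek(-6, END)): offset=11
After 4 (tell()): offset=11
After 5 (tell()): offset=11
After 6 (seek(-16, END)): offset=1

Answer: 1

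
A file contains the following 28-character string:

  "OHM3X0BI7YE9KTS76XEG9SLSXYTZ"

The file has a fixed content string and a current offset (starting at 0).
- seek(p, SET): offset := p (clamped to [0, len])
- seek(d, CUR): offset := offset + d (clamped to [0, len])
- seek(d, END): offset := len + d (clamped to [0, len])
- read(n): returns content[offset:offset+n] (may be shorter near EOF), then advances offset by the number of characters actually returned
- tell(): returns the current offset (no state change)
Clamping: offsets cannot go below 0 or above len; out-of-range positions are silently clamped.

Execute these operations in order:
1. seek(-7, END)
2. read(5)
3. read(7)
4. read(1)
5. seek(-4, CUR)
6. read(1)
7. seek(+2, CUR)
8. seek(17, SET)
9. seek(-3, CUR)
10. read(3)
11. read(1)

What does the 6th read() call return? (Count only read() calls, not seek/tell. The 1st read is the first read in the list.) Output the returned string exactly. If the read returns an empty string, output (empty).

After 1 (seek(-7, END)): offset=21
After 2 (read(5)): returned 'SLSXY', offset=26
After 3 (read(7)): returned 'TZ', offset=28
After 4 (read(1)): returned '', offset=28
After 5 (seek(-4, CUR)): offset=24
After 6 (read(1)): returned 'X', offset=25
After 7 (seek(+2, CUR)): offset=27
After 8 (seek(17, SET)): offset=17
After 9 (seek(-3, CUR)): offset=14
After 10 (read(3)): returned 'S76', offset=17
After 11 (read(1)): returned 'X', offset=18

Answer: X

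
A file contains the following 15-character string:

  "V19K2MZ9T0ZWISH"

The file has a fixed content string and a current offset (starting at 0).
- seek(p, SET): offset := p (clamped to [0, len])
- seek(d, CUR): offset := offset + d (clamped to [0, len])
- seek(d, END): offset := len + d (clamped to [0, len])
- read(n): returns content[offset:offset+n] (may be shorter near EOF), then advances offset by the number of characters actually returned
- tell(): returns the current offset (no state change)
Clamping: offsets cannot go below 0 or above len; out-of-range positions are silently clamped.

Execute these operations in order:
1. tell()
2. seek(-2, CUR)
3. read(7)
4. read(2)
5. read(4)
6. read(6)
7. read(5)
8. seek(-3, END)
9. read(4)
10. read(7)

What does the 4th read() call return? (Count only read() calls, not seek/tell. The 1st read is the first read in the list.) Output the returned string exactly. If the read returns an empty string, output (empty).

After 1 (tell()): offset=0
After 2 (seek(-2, CUR)): offset=0
After 3 (read(7)): returned 'V19K2MZ', offset=7
After 4 (read(2)): returned '9T', offset=9
After 5 (read(4)): returned '0ZWI', offset=13
After 6 (read(6)): returned 'SH', offset=15
After 7 (read(5)): returned '', offset=15
After 8 (seek(-3, END)): offset=12
After 9 (read(4)): returned 'ISH', offset=15
After 10 (read(7)): returned '', offset=15

Answer: SH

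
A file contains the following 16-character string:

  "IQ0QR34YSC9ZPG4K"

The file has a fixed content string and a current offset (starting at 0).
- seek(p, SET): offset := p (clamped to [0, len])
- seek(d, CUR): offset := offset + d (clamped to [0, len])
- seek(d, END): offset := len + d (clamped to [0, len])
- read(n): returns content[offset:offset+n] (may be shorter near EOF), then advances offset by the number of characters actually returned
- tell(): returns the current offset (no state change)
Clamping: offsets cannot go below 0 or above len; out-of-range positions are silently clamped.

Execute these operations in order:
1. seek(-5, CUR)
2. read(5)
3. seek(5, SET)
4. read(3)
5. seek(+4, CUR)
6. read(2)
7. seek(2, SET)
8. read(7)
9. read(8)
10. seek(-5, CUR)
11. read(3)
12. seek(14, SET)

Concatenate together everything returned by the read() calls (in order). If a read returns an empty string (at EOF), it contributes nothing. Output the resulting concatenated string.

Answer: IQ0QR34YPG0QR34YSC9ZPG4KZPG

Derivation:
After 1 (seek(-5, CUR)): offset=0
After 2 (read(5)): returned 'IQ0QR', offset=5
After 3 (seek(5, SET)): offset=5
After 4 (read(3)): returned '34Y', offset=8
After 5 (seek(+4, CUR)): offset=12
After 6 (read(2)): returned 'PG', offset=14
After 7 (seek(2, SET)): offset=2
After 8 (read(7)): returned '0QR34YS', offset=9
After 9 (read(8)): returned 'C9ZPG4K', offset=16
After 10 (seek(-5, CUR)): offset=11
After 11 (read(3)): returned 'ZPG', offset=14
After 12 (seek(14, SET)): offset=14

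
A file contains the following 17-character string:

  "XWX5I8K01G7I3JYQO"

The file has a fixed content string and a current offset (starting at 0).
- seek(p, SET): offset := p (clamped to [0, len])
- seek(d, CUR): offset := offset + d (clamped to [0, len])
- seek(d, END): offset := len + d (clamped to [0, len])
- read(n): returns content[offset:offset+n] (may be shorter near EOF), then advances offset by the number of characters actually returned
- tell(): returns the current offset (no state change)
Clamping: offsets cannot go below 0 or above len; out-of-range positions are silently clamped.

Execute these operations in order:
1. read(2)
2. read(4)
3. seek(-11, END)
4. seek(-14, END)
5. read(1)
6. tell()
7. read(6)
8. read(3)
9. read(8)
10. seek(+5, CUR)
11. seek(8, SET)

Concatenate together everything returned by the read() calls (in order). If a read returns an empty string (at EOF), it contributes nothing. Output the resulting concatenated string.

Answer: XWX5I85I8K01G7I3JYQO

Derivation:
After 1 (read(2)): returned 'XW', offset=2
After 2 (read(4)): returned 'X5I8', offset=6
After 3 (seek(-11, END)): offset=6
After 4 (seek(-14, END)): offset=3
After 5 (read(1)): returned '5', offset=4
After 6 (tell()): offset=4
After 7 (read(6)): returned 'I8K01G', offset=10
After 8 (read(3)): returned '7I3', offset=13
After 9 (read(8)): returned 'JYQO', offset=17
After 10 (seek(+5, CUR)): offset=17
After 11 (seek(8, SET)): offset=8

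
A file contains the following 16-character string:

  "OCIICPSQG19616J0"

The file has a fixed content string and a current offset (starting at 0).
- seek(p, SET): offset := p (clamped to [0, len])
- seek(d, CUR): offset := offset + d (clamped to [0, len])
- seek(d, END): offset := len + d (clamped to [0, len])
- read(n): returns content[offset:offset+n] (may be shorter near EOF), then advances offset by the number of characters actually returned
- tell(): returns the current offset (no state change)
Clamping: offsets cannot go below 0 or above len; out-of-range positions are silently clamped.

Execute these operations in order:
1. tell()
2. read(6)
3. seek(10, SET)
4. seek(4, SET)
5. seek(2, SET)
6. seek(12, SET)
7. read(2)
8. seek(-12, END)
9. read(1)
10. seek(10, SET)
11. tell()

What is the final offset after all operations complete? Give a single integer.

After 1 (tell()): offset=0
After 2 (read(6)): returned 'OCIICP', offset=6
After 3 (seek(10, SET)): offset=10
After 4 (seek(4, SET)): offset=4
After 5 (seek(2, SET)): offset=2
After 6 (seek(12, SET)): offset=12
After 7 (read(2)): returned '16', offset=14
After 8 (seek(-12, END)): offset=4
After 9 (read(1)): returned 'C', offset=5
After 10 (seek(10, SET)): offset=10
After 11 (tell()): offset=10

Answer: 10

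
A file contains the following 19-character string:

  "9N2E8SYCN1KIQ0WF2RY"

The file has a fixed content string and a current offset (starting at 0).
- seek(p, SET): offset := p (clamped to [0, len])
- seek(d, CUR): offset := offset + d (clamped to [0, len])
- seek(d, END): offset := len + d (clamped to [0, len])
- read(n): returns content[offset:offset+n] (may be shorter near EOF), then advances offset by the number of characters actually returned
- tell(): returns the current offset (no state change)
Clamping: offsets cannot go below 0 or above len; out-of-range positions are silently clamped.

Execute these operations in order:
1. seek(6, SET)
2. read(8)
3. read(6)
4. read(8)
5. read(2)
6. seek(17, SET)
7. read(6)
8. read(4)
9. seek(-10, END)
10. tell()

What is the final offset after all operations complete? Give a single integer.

After 1 (seek(6, SET)): offset=6
After 2 (read(8)): returned 'YCN1KIQ0', offset=14
After 3 (read(6)): returned 'WF2RY', offset=19
After 4 (read(8)): returned '', offset=19
After 5 (read(2)): returned '', offset=19
After 6 (seek(17, SET)): offset=17
After 7 (read(6)): returned 'RY', offset=19
After 8 (read(4)): returned '', offset=19
After 9 (seek(-10, END)): offset=9
After 10 (tell()): offset=9

Answer: 9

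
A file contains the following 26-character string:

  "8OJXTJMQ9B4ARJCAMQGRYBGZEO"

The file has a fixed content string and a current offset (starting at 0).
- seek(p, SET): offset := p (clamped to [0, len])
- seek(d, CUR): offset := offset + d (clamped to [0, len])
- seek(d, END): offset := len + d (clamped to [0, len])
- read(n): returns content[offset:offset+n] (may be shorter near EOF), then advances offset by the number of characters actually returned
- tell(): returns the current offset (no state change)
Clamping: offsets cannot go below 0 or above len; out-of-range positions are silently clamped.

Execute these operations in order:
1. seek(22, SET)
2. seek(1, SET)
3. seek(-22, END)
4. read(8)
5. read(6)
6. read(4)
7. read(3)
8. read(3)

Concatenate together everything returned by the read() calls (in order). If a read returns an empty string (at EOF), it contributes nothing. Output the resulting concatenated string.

Answer: TJMQ9B4ARJCAMQGRYBGZEO

Derivation:
After 1 (seek(22, SET)): offset=22
After 2 (seek(1, SET)): offset=1
After 3 (seek(-22, END)): offset=4
After 4 (read(8)): returned 'TJMQ9B4A', offset=12
After 5 (read(6)): returned 'RJCAMQ', offset=18
After 6 (read(4)): returned 'GRYB', offset=22
After 7 (read(3)): returned 'GZE', offset=25
After 8 (read(3)): returned 'O', offset=26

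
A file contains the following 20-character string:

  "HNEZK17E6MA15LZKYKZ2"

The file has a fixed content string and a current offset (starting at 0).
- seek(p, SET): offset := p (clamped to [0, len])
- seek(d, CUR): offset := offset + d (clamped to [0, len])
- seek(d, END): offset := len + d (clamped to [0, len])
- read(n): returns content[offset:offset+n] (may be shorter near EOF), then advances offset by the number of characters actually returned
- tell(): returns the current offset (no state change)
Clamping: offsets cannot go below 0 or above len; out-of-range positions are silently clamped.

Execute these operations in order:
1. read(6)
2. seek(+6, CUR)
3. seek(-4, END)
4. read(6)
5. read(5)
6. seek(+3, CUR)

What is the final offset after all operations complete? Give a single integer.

After 1 (read(6)): returned 'HNEZK1', offset=6
After 2 (seek(+6, CUR)): offset=12
After 3 (seek(-4, END)): offset=16
After 4 (read(6)): returned 'YKZ2', offset=20
After 5 (read(5)): returned '', offset=20
After 6 (seek(+3, CUR)): offset=20

Answer: 20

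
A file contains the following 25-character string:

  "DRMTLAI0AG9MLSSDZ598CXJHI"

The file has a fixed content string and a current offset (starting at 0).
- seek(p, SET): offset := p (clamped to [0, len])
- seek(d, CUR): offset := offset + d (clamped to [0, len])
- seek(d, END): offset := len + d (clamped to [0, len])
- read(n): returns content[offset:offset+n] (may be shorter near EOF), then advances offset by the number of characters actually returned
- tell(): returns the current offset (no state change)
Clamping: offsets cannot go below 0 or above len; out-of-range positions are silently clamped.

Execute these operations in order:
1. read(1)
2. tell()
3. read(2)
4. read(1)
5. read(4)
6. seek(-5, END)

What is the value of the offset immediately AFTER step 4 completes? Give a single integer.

Answer: 4

Derivation:
After 1 (read(1)): returned 'D', offset=1
After 2 (tell()): offset=1
After 3 (read(2)): returned 'RM', offset=3
After 4 (read(1)): returned 'T', offset=4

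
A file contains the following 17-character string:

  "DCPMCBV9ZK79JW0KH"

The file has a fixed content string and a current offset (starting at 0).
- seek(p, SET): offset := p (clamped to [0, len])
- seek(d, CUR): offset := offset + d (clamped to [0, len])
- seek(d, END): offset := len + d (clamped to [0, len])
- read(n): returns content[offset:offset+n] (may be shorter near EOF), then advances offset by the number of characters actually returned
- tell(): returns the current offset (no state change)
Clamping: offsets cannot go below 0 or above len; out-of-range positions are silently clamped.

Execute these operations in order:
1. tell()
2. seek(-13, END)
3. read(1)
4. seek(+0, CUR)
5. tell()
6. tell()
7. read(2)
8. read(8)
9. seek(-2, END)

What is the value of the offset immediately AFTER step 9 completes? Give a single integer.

After 1 (tell()): offset=0
After 2 (seek(-13, END)): offset=4
After 3 (read(1)): returned 'C', offset=5
After 4 (seek(+0, CUR)): offset=5
After 5 (tell()): offset=5
After 6 (tell()): offset=5
After 7 (read(2)): returned 'BV', offset=7
After 8 (read(8)): returned '9ZK79JW0', offset=15
After 9 (seek(-2, END)): offset=15

Answer: 15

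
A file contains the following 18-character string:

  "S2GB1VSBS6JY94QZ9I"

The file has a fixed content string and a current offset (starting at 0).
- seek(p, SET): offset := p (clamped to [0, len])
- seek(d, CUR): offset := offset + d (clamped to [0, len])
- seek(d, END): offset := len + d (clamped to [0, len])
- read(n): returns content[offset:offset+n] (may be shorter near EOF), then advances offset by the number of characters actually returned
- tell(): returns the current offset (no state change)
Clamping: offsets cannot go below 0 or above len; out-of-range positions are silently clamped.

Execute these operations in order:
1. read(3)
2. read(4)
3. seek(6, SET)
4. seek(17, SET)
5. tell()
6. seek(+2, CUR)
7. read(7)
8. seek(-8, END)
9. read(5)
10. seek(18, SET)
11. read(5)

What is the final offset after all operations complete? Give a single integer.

Answer: 18

Derivation:
After 1 (read(3)): returned 'S2G', offset=3
After 2 (read(4)): returned 'B1VS', offset=7
After 3 (seek(6, SET)): offset=6
After 4 (seek(17, SET)): offset=17
After 5 (tell()): offset=17
After 6 (seek(+2, CUR)): offset=18
After 7 (read(7)): returned '', offset=18
After 8 (seek(-8, END)): offset=10
After 9 (read(5)): returned 'JY94Q', offset=15
After 10 (seek(18, SET)): offset=18
After 11 (read(5)): returned '', offset=18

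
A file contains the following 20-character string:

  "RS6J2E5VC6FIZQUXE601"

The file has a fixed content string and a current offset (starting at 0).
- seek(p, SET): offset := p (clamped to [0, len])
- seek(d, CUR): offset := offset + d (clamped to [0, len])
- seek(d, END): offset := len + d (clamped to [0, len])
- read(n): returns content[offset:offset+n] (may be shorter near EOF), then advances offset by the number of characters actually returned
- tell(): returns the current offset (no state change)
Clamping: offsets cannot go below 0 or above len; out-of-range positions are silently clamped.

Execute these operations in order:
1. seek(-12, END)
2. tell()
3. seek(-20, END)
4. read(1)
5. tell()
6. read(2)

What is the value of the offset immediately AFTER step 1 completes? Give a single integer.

Answer: 8

Derivation:
After 1 (seek(-12, END)): offset=8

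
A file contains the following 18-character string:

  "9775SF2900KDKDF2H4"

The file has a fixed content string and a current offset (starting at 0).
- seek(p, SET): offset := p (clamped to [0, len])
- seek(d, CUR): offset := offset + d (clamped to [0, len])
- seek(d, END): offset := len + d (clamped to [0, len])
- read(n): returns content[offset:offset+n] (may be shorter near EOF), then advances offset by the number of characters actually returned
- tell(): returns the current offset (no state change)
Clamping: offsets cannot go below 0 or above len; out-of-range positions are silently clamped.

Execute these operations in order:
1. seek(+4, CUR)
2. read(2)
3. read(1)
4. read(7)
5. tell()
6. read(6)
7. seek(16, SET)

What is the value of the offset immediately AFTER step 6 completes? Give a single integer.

Answer: 18

Derivation:
After 1 (seek(+4, CUR)): offset=4
After 2 (read(2)): returned 'SF', offset=6
After 3 (read(1)): returned '2', offset=7
After 4 (read(7)): returned '900KDKD', offset=14
After 5 (tell()): offset=14
After 6 (read(6)): returned 'F2H4', offset=18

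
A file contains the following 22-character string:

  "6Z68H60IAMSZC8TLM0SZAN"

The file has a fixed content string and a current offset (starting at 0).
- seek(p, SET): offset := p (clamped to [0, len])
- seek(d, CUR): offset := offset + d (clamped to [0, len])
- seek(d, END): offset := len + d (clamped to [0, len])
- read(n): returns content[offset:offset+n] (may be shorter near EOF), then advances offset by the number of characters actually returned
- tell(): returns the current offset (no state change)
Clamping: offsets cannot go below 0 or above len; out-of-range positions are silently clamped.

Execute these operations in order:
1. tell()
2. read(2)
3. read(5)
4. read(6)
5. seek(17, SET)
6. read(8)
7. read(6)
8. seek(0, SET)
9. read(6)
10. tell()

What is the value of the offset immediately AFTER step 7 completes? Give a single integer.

Answer: 22

Derivation:
After 1 (tell()): offset=0
After 2 (read(2)): returned '6Z', offset=2
After 3 (read(5)): returned '68H60', offset=7
After 4 (read(6)): returned 'IAMSZC', offset=13
After 5 (seek(17, SET)): offset=17
After 6 (read(8)): returned '0SZAN', offset=22
After 7 (read(6)): returned '', offset=22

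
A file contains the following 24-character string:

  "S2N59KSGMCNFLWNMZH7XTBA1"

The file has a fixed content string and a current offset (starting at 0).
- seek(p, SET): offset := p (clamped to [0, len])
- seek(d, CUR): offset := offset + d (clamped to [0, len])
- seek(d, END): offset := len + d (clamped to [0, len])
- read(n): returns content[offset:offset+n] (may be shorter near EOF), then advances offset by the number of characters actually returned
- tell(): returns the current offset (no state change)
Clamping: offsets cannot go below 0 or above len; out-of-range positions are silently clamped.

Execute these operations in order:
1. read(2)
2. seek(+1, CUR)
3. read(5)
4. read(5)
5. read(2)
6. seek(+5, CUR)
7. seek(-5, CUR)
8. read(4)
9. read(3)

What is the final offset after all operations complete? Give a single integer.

Answer: 22

Derivation:
After 1 (read(2)): returned 'S2', offset=2
After 2 (seek(+1, CUR)): offset=3
After 3 (read(5)): returned '59KSG', offset=8
After 4 (read(5)): returned 'MCNFL', offset=13
After 5 (read(2)): returned 'WN', offset=15
After 6 (seek(+5, CUR)): offset=20
After 7 (seek(-5, CUR)): offset=15
After 8 (read(4)): returned 'MZH7', offset=19
After 9 (read(3)): returned 'XTB', offset=22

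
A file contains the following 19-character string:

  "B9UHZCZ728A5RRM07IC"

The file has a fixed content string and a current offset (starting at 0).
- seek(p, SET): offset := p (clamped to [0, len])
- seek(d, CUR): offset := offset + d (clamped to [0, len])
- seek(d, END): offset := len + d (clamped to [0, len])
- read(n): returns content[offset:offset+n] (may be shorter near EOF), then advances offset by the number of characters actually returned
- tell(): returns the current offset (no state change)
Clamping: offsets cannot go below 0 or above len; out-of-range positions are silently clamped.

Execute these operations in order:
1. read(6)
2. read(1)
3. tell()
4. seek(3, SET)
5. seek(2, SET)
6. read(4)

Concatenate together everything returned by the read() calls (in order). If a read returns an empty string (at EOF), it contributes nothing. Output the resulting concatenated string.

Answer: B9UHZCZUHZC

Derivation:
After 1 (read(6)): returned 'B9UHZC', offset=6
After 2 (read(1)): returned 'Z', offset=7
After 3 (tell()): offset=7
After 4 (seek(3, SET)): offset=3
After 5 (seek(2, SET)): offset=2
After 6 (read(4)): returned 'UHZC', offset=6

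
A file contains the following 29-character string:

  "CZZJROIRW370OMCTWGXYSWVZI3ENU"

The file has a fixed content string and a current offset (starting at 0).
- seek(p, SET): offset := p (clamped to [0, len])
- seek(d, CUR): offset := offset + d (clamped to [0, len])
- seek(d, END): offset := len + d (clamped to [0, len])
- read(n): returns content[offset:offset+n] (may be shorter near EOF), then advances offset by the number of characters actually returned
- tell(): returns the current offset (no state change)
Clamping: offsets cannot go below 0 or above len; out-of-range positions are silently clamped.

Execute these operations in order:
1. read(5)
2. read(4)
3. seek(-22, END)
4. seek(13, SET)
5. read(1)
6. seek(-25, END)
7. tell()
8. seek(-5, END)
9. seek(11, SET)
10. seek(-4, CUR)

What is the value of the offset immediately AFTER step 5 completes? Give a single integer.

Answer: 14

Derivation:
After 1 (read(5)): returned 'CZZJR', offset=5
After 2 (read(4)): returned 'OIRW', offset=9
After 3 (seek(-22, END)): offset=7
After 4 (seek(13, SET)): offset=13
After 5 (read(1)): returned 'M', offset=14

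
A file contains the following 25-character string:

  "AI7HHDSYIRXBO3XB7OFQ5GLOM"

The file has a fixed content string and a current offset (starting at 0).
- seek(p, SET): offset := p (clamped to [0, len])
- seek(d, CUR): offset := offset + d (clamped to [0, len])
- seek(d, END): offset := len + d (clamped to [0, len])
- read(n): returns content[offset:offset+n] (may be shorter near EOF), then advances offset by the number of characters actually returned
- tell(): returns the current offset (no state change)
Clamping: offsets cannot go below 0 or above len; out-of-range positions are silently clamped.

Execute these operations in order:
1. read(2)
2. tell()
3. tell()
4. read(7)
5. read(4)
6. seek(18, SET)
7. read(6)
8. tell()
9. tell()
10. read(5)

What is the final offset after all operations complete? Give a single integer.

After 1 (read(2)): returned 'AI', offset=2
After 2 (tell()): offset=2
After 3 (tell()): offset=2
After 4 (read(7)): returned '7HHDSYI', offset=9
After 5 (read(4)): returned 'RXBO', offset=13
After 6 (seek(18, SET)): offset=18
After 7 (read(6)): returned 'FQ5GLO', offset=24
After 8 (tell()): offset=24
After 9 (tell()): offset=24
After 10 (read(5)): returned 'M', offset=25

Answer: 25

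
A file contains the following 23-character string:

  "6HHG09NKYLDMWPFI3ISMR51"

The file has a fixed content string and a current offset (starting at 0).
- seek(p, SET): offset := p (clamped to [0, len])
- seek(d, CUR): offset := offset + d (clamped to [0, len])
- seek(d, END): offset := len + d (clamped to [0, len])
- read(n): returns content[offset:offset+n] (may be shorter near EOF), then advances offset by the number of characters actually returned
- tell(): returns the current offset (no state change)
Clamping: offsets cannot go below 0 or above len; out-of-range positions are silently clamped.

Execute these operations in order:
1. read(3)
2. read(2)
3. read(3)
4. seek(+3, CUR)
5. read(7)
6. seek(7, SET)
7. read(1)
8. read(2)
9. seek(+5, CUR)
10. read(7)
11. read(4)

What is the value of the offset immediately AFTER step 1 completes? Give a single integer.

Answer: 3

Derivation:
After 1 (read(3)): returned '6HH', offset=3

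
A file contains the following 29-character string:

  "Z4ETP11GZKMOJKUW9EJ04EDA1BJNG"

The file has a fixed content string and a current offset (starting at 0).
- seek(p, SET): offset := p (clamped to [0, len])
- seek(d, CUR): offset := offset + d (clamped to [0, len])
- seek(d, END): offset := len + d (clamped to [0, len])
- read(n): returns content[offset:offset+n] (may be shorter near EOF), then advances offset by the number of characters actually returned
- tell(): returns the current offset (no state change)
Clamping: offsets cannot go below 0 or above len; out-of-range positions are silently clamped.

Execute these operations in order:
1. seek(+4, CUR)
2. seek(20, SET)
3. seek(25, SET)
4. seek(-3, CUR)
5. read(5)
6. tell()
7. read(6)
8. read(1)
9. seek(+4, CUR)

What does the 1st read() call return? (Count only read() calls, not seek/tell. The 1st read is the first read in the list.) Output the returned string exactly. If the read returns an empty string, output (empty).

After 1 (seek(+4, CUR)): offset=4
After 2 (seek(20, SET)): offset=20
After 3 (seek(25, SET)): offset=25
After 4 (seek(-3, CUR)): offset=22
After 5 (read(5)): returned 'DA1BJ', offset=27
After 6 (tell()): offset=27
After 7 (read(6)): returned 'NG', offset=29
After 8 (read(1)): returned '', offset=29
After 9 (seek(+4, CUR)): offset=29

Answer: DA1BJ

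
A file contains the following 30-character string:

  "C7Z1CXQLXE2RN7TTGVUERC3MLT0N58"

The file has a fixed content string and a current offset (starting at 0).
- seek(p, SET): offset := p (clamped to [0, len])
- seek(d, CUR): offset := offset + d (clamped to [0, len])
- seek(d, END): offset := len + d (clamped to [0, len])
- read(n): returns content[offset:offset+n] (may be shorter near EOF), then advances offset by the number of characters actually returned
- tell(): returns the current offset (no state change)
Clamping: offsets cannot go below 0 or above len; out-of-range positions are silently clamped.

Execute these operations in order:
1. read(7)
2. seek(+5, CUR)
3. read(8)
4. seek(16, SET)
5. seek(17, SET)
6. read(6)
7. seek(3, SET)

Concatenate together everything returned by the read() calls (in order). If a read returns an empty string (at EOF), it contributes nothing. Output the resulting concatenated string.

Answer: C7Z1CXQN7TTGVUEVUERC3

Derivation:
After 1 (read(7)): returned 'C7Z1CXQ', offset=7
After 2 (seek(+5, CUR)): offset=12
After 3 (read(8)): returned 'N7TTGVUE', offset=20
After 4 (seek(16, SET)): offset=16
After 5 (seek(17, SET)): offset=17
After 6 (read(6)): returned 'VUERC3', offset=23
After 7 (seek(3, SET)): offset=3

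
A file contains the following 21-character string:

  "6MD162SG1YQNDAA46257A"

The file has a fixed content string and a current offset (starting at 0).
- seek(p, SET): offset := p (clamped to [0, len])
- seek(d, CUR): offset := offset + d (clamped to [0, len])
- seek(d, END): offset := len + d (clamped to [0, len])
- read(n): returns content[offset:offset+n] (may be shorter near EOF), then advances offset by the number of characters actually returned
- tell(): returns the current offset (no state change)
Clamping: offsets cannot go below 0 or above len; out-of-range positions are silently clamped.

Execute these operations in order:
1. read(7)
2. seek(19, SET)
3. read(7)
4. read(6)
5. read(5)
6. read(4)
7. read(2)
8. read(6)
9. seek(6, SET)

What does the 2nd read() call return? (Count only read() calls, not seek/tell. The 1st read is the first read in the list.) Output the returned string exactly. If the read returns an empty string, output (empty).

After 1 (read(7)): returned '6MD162S', offset=7
After 2 (seek(19, SET)): offset=19
After 3 (read(7)): returned '7A', offset=21
After 4 (read(6)): returned '', offset=21
After 5 (read(5)): returned '', offset=21
After 6 (read(4)): returned '', offset=21
After 7 (read(2)): returned '', offset=21
After 8 (read(6)): returned '', offset=21
After 9 (seek(6, SET)): offset=6

Answer: 7A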